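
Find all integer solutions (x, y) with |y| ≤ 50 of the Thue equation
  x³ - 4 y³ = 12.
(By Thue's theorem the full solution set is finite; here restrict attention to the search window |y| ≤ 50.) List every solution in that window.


The equation is x³ - 4y³ = 12. For fixed y, x³ = 4·y³ + 12, so a solution requires the RHS to be a perfect cube.
Strategy: iterate y from -50 to 50, compute RHS = 4·y³ + 12, and check whether it is a (positive or negative) perfect cube.
Check small values of y:
  y = 0: RHS = 12 is not a perfect cube.
  y = 1: RHS = 16 is not a perfect cube.
  y = -1: RHS = 8 = (2)³ ⇒ x = 2 works.
  y = 2: RHS = 44 is not a perfect cube.
  y = -2: RHS = -20 is not a perfect cube.
  y = 3: RHS = 120 is not a perfect cube.
  y = -3: RHS = -96 is not a perfect cube.
Continuing, at y = 5: RHS = 512 = (8)³ ⇒ x = 8 works.
Searching the remaining y in |y| ≤ 50 finds no further solutions.
Collected solutions: (2, -1), (8, 5).

Solutions (with |y| ≤ 50): (2, -1), (8, 5).


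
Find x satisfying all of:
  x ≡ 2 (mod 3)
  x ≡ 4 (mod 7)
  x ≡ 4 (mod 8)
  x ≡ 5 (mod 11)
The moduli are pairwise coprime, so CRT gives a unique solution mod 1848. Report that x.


Product of moduli M = 3 · 7 · 8 · 11 = 1848.
Merge one congruence at a time:
  Start: x ≡ 2 (mod 3).
  Combine with x ≡ 4 (mod 7); new modulus lcm = 21.
    Write x = 2 + 3·t and substitute into x ≡ 4 (mod 7): 3·t ≡ 4 − 2 = 2 (mod 7).
    The inverse of 3 mod 7 is 5 (since 3·5 = 15 = 2·7 + 1), so t ≡ 5·2 = 10 ≡ 3 (mod 7).
    Then x = 2 + 3·3 = 11, valid modulo lcm(3, 7) = 21: x ≡ 11 (mod 21).
  Combine with x ≡ 4 (mod 8); new modulus lcm = 168.
    Write x = 11 + 21·t and substitute into x ≡ 4 (mod 8): 21·t ≡ 4 − 11 = -7 (mod 8).
    Reduce coefficients mod 8: 5·t ≡ 1 (mod 8).
    The inverse of 5 mod 8 is 5 (since 5·5 = 25 = 3·8 + 1), so t ≡ 5·1 = 5 ≡ 5 (mod 8).
    Then x = 11 + 21·5 = 116, valid modulo lcm(21, 8) = 168: x ≡ 116 (mod 168).
  Combine with x ≡ 5 (mod 11); new modulus lcm = 1848.
    Write x = 116 + 168·t and substitute into x ≡ 5 (mod 11): 168·t ≡ 5 − 116 = -111 (mod 11).
    Reduce coefficients mod 11: 3·t ≡ 10 (mod 11).
    The inverse of 3 mod 11 is 4 (since 3·4 = 12 = 1·11 + 1), so t ≡ 4·10 = 40 ≡ 7 (mod 11).
    Then x = 116 + 168·7 = 1292, valid modulo lcm(168, 11) = 1848: x ≡ 1292 (mod 1848).
Verify against each original: 1292 mod 3 = 2, 1292 mod 7 = 4, 1292 mod 8 = 4, 1292 mod 11 = 5.

x ≡ 1292 (mod 1848).


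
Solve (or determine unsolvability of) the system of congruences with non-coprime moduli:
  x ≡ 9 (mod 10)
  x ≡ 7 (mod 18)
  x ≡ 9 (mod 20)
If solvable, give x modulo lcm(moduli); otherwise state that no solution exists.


Moduli 10, 18, 20 are not pairwise coprime, so CRT works modulo lcm(m_i) when all pairwise compatibility conditions hold.
Pairwise compatibility: gcd(m_i, m_j) must divide a_i - a_j for every pair.
Merge one congruence at a time:
  Start: x ≡ 9 (mod 10).
  Combine with x ≡ 7 (mod 18): gcd(10, 18) = 2; 7 - 9 = -2, which IS divisible by 2, so compatible.
    Write x = 9 + 10·t and substitute into x ≡ 7 (mod 18): 10·t ≡ 7 − 9 = -2 (mod 18).
    Divide the congruence (and modulus) by g = 2: 5·t ≡ -1 (mod 9).
    Reduce coefficients mod 9: 5·t ≡ 8 (mod 9).
    The inverse of 5 mod 9 is 2 (since 5·2 = 10 = 1·9 + 1), so t ≡ 2·8 = 16 ≡ 7 (mod 9).
    Then x = 9 + 10·7 = 79, valid modulo lcm(10, 18) = 90: x ≡ 79 (mod 90).
  Combine with x ≡ 9 (mod 20): gcd(90, 20) = 10; 9 - 79 = -70, which IS divisible by 10, so compatible.
    Write x = 79 + 90·t and substitute into x ≡ 9 (mod 20): 90·t ≡ 9 − 79 = -70 (mod 20).
    Divide the congruence (and modulus) by g = 10: 9·t ≡ -7 (mod 2).
    Reduce coefficients mod 2: 1·t ≡ 1 (mod 2).
    So t ≡ 1 (mod 2).
    Then x = 79 + 90·1 = 169, valid modulo lcm(90, 20) = 180: x ≡ 169 (mod 180).
Verify: 169 mod 10 = 9, 169 mod 18 = 7, 169 mod 20 = 9.

x ≡ 169 (mod 180).


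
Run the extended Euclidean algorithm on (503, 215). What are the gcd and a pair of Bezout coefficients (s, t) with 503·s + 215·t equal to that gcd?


Euclidean algorithm on (503, 215) — divide until remainder is 0:
  503 = 2 · 215 + 73
  215 = 2 · 73 + 69
  73 = 1 · 69 + 4
  69 = 17 · 4 + 1
  4 = 4 · 1 + 0
gcd(503, 215) = 1.
Track Bezout coefficients alongside the remainders: start with r₀ = 503 = a·1 + b·0 (s = 1, t = 0) and r₁ = 215 = a·0 + b·1 (s = 0, t = 1); each new remainder r_{k+1} = r_{k-1} − q_k·r_k inherits s_{k+1} = s_{k-1} − q_k·s_k, t_{k+1} = t_{k-1} − q_k·t_k, so r_k = a·s_k + b·t_k at every step:
  q = 2: r = 73, s = 1 − 2·0 = 1, t = 0 − 2·1 = -2  (check: 503·1 + 215·(-2) = 73)
  q = 2: r = 69, s = 0 − 2·1 = -2, t = 1 − 2·(-2) = 5  (check: 503·(-2) + 215·5 = 69)
  q = 1: r = 4, s = 1 − 1·(-2) = 3, t = -2 − 1·5 = -7  (check: 503·3 + 215·(-7) = 4)
  q = 17: r = 1, s = -2 − 17·3 = -53, t = 5 − 17·(-7) = 124  (check: 503·(-53) + 215·124 = 1)
The row with r = 1 (the gcd) gives the Bezout coefficients s = -53, t = 124.
Result: 503 · (-53) + 215 · (124) = 1.

gcd(503, 215) = 1; s = -53, t = 124 (check: 503·(-53) + 215·124 = 1).


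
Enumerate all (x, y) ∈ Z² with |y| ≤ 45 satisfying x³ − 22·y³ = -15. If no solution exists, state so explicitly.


The equation is x³ - 22y³ = -15. For fixed y, x³ = 22·y³ − 15, so a solution requires the RHS to be a perfect cube.
Strategy: iterate y from -45 to 45, compute RHS = 22·y³ − 15, and check whether it is a (positive or negative) perfect cube.
Check small values of y:
  y = 0: RHS = -15 is not a perfect cube.
  y = 1: RHS = 7 is not a perfect cube.
  y = -1: RHS = -37 is not a perfect cube.
  y = 2: RHS = 161 is not a perfect cube.
  y = -2: RHS = -191 is not a perfect cube.
  y = 3: RHS = 579 is not a perfect cube.
  y = -3: RHS = -609 is not a perfect cube.
Continuing the search up to |y| = 45 finds no solutions either.
No (x, y) in the scanned range satisfies the equation.

No integer solutions with |y| ≤ 45.


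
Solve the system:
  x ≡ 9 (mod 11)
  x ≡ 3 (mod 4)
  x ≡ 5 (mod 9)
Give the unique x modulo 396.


Moduli 11, 4, 9 are pairwise coprime; by CRT there is a unique solution modulo M = 11 · 4 · 9 = 396.
Solve pairwise, accumulating the modulus:
  Start with x ≡ 9 (mod 11).
  Combine with x ≡ 3 (mod 4): since gcd(11, 4) = 1, we get a unique residue mod 44.
    Write x = 9 + 11·t and substitute into x ≡ 3 (mod 4): 11·t ≡ 3 − 9 = -6 (mod 4).
    Reduce coefficients mod 4: 3·t ≡ 2 (mod 4).
    The inverse of 3 mod 4 is 3 (since 3·3 = 9 = 2·4 + 1), so t ≡ 3·2 = 6 ≡ 2 (mod 4).
    Then x = 9 + 11·2 = 31, valid modulo lcm(11, 4) = 44: x ≡ 31 (mod 44).
  Combine with x ≡ 5 (mod 9): since gcd(44, 9) = 1, we get a unique residue mod 396.
    Write x = 31 + 44·t and substitute into x ≡ 5 (mod 9): 44·t ≡ 5 − 31 = -26 (mod 9).
    Reduce coefficients mod 9: 8·t ≡ 1 (mod 9).
    The inverse of 8 mod 9 is 8 (since 8·8 = 64 = 7·9 + 1), so t ≡ 8·1 = 8 ≡ 8 (mod 9).
    Then x = 31 + 44·8 = 383, valid modulo lcm(44, 9) = 396: x ≡ 383 (mod 396).
Verify: 383 mod 11 = 9 ✓, 383 mod 4 = 3 ✓, 383 mod 9 = 5 ✓.

x ≡ 383 (mod 396).


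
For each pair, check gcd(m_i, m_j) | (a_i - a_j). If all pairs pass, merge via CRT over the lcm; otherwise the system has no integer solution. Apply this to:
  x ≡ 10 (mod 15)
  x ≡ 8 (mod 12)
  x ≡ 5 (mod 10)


Moduli 15, 12, 10 are not pairwise coprime, so CRT works modulo lcm(m_i) when all pairwise compatibility conditions hold.
Pairwise compatibility: gcd(m_i, m_j) must divide a_i - a_j for every pair.
Merge one congruence at a time:
  Start: x ≡ 10 (mod 15).
  Combine with x ≡ 8 (mod 12): gcd(15, 12) = 3, and 8 - 10 = -2 is NOT divisible by 3.
    ⇒ system is inconsistent (no integer solution).

No solution (the system is inconsistent).


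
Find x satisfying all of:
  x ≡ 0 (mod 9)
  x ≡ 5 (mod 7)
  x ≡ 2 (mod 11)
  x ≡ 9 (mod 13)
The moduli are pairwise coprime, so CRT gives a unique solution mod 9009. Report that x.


Product of moduli M = 9 · 7 · 11 · 13 = 9009.
Merge one congruence at a time:
  Start: x ≡ 0 (mod 9).
  Combine with x ≡ 5 (mod 7); new modulus lcm = 63.
    Write x = 0 + 9·t and substitute into x ≡ 5 (mod 7): 9·t ≡ 5 − 0 = 5 (mod 7).
    Reduce coefficients mod 7: 2·t ≡ 5 (mod 7).
    The inverse of 2 mod 7 is 4 (since 2·4 = 8 = 1·7 + 1), so t ≡ 4·5 = 20 ≡ 6 (mod 7).
    Then x = 0 + 9·6 = 54, valid modulo lcm(9, 7) = 63: x ≡ 54 (mod 63).
  Combine with x ≡ 2 (mod 11); new modulus lcm = 693.
    Write x = 54 + 63·t and substitute into x ≡ 2 (mod 11): 63·t ≡ 2 − 54 = -52 (mod 11).
    Reduce coefficients mod 11: 8·t ≡ 3 (mod 11).
    The inverse of 8 mod 11 is 7 (since 8·7 = 56 = 5·11 + 1), so t ≡ 7·3 = 21 ≡ 10 (mod 11).
    Then x = 54 + 63·10 = 684, valid modulo lcm(63, 11) = 693: x ≡ 684 (mod 693).
  Combine with x ≡ 9 (mod 13); new modulus lcm = 9009.
    Write x = 684 + 693·t and substitute into x ≡ 9 (mod 13): 693·t ≡ 9 − 684 = -675 (mod 13).
    Reduce coefficients mod 13: 4·t ≡ 1 (mod 13).
    The inverse of 4 mod 13 is 10 (since 4·10 = 40 = 3·13 + 1), so t ≡ 10·1 = 10 ≡ 10 (mod 13).
    Then x = 684 + 693·10 = 7614, valid modulo lcm(693, 13) = 9009: x ≡ 7614 (mod 9009).
Verify against each original: 7614 mod 9 = 0, 7614 mod 7 = 5, 7614 mod 11 = 2, 7614 mod 13 = 9.

x ≡ 7614 (mod 9009).


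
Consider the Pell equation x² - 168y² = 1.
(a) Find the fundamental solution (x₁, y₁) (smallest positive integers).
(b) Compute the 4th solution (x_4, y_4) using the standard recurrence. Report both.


Step 1: Find the fundamental solution (x₁, y₁) of x² - 168y² = 1.
  Expand √168 as a continued fraction. a₀ = ⌊√168⌋ = 12; iterate m_{k+1} = d_k·a_k − m_k, d_{k+1} = (168 − m_{k+1}²)/d_k, a_{k+1} = ⌊(a₀ + m_{k+1})/d_{k+1}⌋ (starting m₀ = 0, d₀ = 1), with convergents p_k = a_k·p_{k-1} + p_{k-2}, q_k = a_k·q_{k-1} + q_{k-2} (p₋₁ = 1, q₋₁ = 0):
  k = 0: a₀ = 12; p₀/q₀ = 12/1; p₀² − 168·q₀² = 144 − 168 = -24.
  k = 1: m = 12, d = 24, a = ⌊(12 + 12)/24⌋ = 1; p/q = (1·12 + 1)/(1·1 + 0) = 13/1; p² − 168·q² = 169 − 168 = 1.
  The first convergent with p² − 168·q² = 1 gives the fundamental solution (x₁, y₁) = (13, 1).
Step 2: Apply the recurrence (x_{n+1}, y_{n+1}) = (x₁x_n + 168y₁y_n, x₁y_n + y₁x_n) repeatedly.
  From (x_1, y_1) = (13, 1): x_2 = 13·13 + 168·1·1 = 337; y_2 = 13·1 + 1·13 = 26.
  From (x_2, y_2) = (337, 26): x_3 = 13·337 + 168·1·26 = 8749; y_3 = 13·26 + 1·337 = 675.
  From (x_3, y_3) = (8749, 675): x_4 = 13·8749 + 168·1·675 = 227137; y_4 = 13·675 + 1·8749 = 17524.
Step 3: Verify x_4² - 168·y_4² = 51591216769 - 51591216768 = 1 (should be 1). ✓

(x_1, y_1) = (13, 1); (x_4, y_4) = (227137, 17524).


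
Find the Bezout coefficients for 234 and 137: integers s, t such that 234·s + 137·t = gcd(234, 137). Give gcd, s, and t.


Euclidean algorithm on (234, 137) — divide until remainder is 0:
  234 = 1 · 137 + 97
  137 = 1 · 97 + 40
  97 = 2 · 40 + 17
  40 = 2 · 17 + 6
  17 = 2 · 6 + 5
  6 = 1 · 5 + 1
  5 = 5 · 1 + 0
gcd(234, 137) = 1.
Track Bezout coefficients alongside the remainders: start with r₀ = 234 = a·1 + b·0 (s = 1, t = 0) and r₁ = 137 = a·0 + b·1 (s = 0, t = 1); each new remainder r_{k+1} = r_{k-1} − q_k·r_k inherits s_{k+1} = s_{k-1} − q_k·s_k, t_{k+1} = t_{k-1} − q_k·t_k, so r_k = a·s_k + b·t_k at every step:
  q = 1: r = 97, s = 1 − 1·0 = 1, t = 0 − 1·1 = -1  (check: 234·1 + 137·(-1) = 97)
  q = 1: r = 40, s = 0 − 1·1 = -1, t = 1 − 1·(-1) = 2  (check: 234·(-1) + 137·2 = 40)
  q = 2: r = 17, s = 1 − 2·(-1) = 3, t = -1 − 2·2 = -5  (check: 234·3 + 137·(-5) = 17)
  q = 2: r = 6, s = -1 − 2·3 = -7, t = 2 − 2·(-5) = 12  (check: 234·(-7) + 137·12 = 6)
  q = 2: r = 5, s = 3 − 2·(-7) = 17, t = -5 − 2·12 = -29  (check: 234·17 + 137·(-29) = 5)
  q = 1: r = 1, s = -7 − 1·17 = -24, t = 12 − 1·(-29) = 41  (check: 234·(-24) + 137·41 = 1)
The row with r = 1 (the gcd) gives the Bezout coefficients s = -24, t = 41.
Result: 234 · (-24) + 137 · (41) = 1.

gcd(234, 137) = 1; s = -24, t = 41 (check: 234·(-24) + 137·41 = 1).


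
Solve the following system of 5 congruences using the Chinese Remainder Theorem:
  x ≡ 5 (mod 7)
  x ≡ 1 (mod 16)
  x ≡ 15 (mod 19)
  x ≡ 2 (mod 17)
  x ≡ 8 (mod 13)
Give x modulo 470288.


Product of moduli M = 7 · 16 · 19 · 17 · 13 = 470288.
Merge one congruence at a time:
  Start: x ≡ 5 (mod 7).
  Combine with x ≡ 1 (mod 16); new modulus lcm = 112.
    Write x = 5 + 7·t and substitute into x ≡ 1 (mod 16): 7·t ≡ 1 − 5 = -4 (mod 16).
    Reduce coefficients mod 16: 7·t ≡ 12 (mod 16).
    The inverse of 7 mod 16 is 7 (since 7·7 = 49 = 3·16 + 1), so t ≡ 7·12 = 84 ≡ 4 (mod 16).
    Then x = 5 + 7·4 = 33, valid modulo lcm(7, 16) = 112: x ≡ 33 (mod 112).
  Combine with x ≡ 15 (mod 19); new modulus lcm = 2128.
    Write x = 33 + 112·t and substitute into x ≡ 15 (mod 19): 112·t ≡ 15 − 33 = -18 (mod 19).
    Reduce coefficients mod 19: 17·t ≡ 1 (mod 19).
    The inverse of 17 mod 19 is 9 (since 17·9 = 153 = 8·19 + 1), so t ≡ 9·1 = 9 ≡ 9 (mod 19).
    Then x = 33 + 112·9 = 1041, valid modulo lcm(112, 19) = 2128: x ≡ 1041 (mod 2128).
  Combine with x ≡ 2 (mod 17); new modulus lcm = 36176.
    Write x = 1041 + 2128·t and substitute into x ≡ 2 (mod 17): 2128·t ≡ 2 − 1041 = -1039 (mod 17).
    Reduce coefficients mod 17: 3·t ≡ 15 (mod 17).
    The inverse of 3 mod 17 is 6 (since 3·6 = 18 = 1·17 + 1), so t ≡ 6·15 = 90 ≡ 5 (mod 17).
    Then x = 1041 + 2128·5 = 11681, valid modulo lcm(2128, 17) = 36176: x ≡ 11681 (mod 36176).
  Combine with x ≡ 8 (mod 13); new modulus lcm = 470288.
    Write x = 11681 + 36176·t and substitute into x ≡ 8 (mod 13): 36176·t ≡ 8 − 11681 = -11673 (mod 13).
    Reduce coefficients mod 13: 10·t ≡ 1 (mod 13).
    The inverse of 10 mod 13 is 4 (since 10·4 = 40 = 3·13 + 1), so t ≡ 4·1 = 4 ≡ 4 (mod 13).
    Then x = 11681 + 36176·4 = 156385, valid modulo lcm(36176, 13) = 470288: x ≡ 156385 (mod 470288).
Verify against each original: 156385 mod 7 = 5, 156385 mod 16 = 1, 156385 mod 19 = 15, 156385 mod 17 = 2, 156385 mod 13 = 8.

x ≡ 156385 (mod 470288).


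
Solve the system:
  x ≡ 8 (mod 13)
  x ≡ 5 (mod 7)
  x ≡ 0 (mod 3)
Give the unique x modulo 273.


Moduli 13, 7, 3 are pairwise coprime; by CRT there is a unique solution modulo M = 13 · 7 · 3 = 273.
Solve pairwise, accumulating the modulus:
  Start with x ≡ 8 (mod 13).
  Combine with x ≡ 5 (mod 7): since gcd(13, 7) = 1, we get a unique residue mod 91.
    Write x = 8 + 13·t and substitute into x ≡ 5 (mod 7): 13·t ≡ 5 − 8 = -3 (mod 7).
    Reduce coefficients mod 7: 6·t ≡ 4 (mod 7).
    The inverse of 6 mod 7 is 6 (since 6·6 = 36 = 5·7 + 1), so t ≡ 6·4 = 24 ≡ 3 (mod 7).
    Then x = 8 + 13·3 = 47, valid modulo lcm(13, 7) = 91: x ≡ 47 (mod 91).
  Combine with x ≡ 0 (mod 3): since gcd(91, 3) = 1, we get a unique residue mod 273.
    Write x = 47 + 91·t and substitute into x ≡ 0 (mod 3): 91·t ≡ 0 − 47 = -47 (mod 3).
    Reduce coefficients mod 3: 1·t ≡ 1 (mod 3).
    So t ≡ 1 (mod 3).
    Then x = 47 + 91·1 = 138, valid modulo lcm(91, 3) = 273: x ≡ 138 (mod 273).
Verify: 138 mod 13 = 8 ✓, 138 mod 7 = 5 ✓, 138 mod 3 = 0 ✓.

x ≡ 138 (mod 273).


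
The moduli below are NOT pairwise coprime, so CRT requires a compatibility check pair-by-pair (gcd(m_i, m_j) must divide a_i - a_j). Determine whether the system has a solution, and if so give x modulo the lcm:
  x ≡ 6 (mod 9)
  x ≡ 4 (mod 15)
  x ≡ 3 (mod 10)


Moduli 9, 15, 10 are not pairwise coprime, so CRT works modulo lcm(m_i) when all pairwise compatibility conditions hold.
Pairwise compatibility: gcd(m_i, m_j) must divide a_i - a_j for every pair.
Merge one congruence at a time:
  Start: x ≡ 6 (mod 9).
  Combine with x ≡ 4 (mod 15): gcd(9, 15) = 3, and 4 - 6 = -2 is NOT divisible by 3.
    ⇒ system is inconsistent (no integer solution).

No solution (the system is inconsistent).


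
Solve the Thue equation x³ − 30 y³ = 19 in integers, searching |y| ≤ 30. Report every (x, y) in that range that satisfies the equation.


The equation is x³ - 30y³ = 19. For fixed y, x³ = 30·y³ + 19, so a solution requires the RHS to be a perfect cube.
Strategy: iterate y from -30 to 30, compute RHS = 30·y³ + 19, and check whether it is a (positive or negative) perfect cube.
Check small values of y:
  y = 0: RHS = 19 is not a perfect cube.
  y = 1: RHS = 49 is not a perfect cube.
  y = -1: RHS = -11 is not a perfect cube.
  y = 2: RHS = 259 is not a perfect cube.
  y = -2: RHS = -221 is not a perfect cube.
  y = 3: RHS = 829 is not a perfect cube.
  y = -3: RHS = -791 is not a perfect cube.
Continuing the search up to |y| = 30 finds no solutions either.
No (x, y) in the scanned range satisfies the equation.

No integer solutions with |y| ≤ 30.


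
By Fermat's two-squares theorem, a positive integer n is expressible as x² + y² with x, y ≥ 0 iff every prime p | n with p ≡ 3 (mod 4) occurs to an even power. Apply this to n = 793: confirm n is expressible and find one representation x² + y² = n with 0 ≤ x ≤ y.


Step 1: Factor n = 793 = 13 · 61.
Step 2: Check the mod-4 condition on each prime factor: 13 ≡ 1 (mod 4), exponent 1; 61 ≡ 1 (mod 4), exponent 1.
All primes ≡ 3 (mod 4) appear to even exponent (or don't appear), so by the two-squares theorem n IS expressible as a sum of two squares.
Step 3: Build a representation. Here n = 13 · 61 is a product of primes ≡ 1 (mod 4). Each prime p ≡ 1 (mod 4) is itself a sum of two squares; find a² by testing p − a² for a perfect square:
  13: 13 − 1² = 12, 13 − 2² = 9 = 3² ⇒ 13 = 2² + 3².
  61: 61 − 1² = 60, 61 − 2² = 57, 61 − 3² = 52, 61 − 4² = 45, 61 − 5² = 36 = 6² ⇒ 61 = 5² + 6².
  Combine using the Brahmagupta–Fibonacci identity (a² + b²)(c² + d²) = (ac − bd)² + (ad + bc)² = (ac + bd)² + (ad − bc)²:
  13 · 61 = 793: from (2² + 3²)(5² + 6²), take (2·5 − 3·6, 2·6 + 3·5) = (10 − 18, 12 + 15) = (-8, 27); dropping signs (only squares matter) gives (8, 27); check 8² + 27² = 64 + 729 = 793 ✓.
Step 4: Order so x ≤ y and verify: 8² + 27² = 64 + 729 = 793 = n. ✓

n = 793 = 8² + 27² (one valid representation with x ≤ y).


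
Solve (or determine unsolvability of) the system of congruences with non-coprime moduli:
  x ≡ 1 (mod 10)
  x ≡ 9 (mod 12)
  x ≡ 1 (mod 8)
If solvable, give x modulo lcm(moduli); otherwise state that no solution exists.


Moduli 10, 12, 8 are not pairwise coprime, so CRT works modulo lcm(m_i) when all pairwise compatibility conditions hold.
Pairwise compatibility: gcd(m_i, m_j) must divide a_i - a_j for every pair.
Merge one congruence at a time:
  Start: x ≡ 1 (mod 10).
  Combine with x ≡ 9 (mod 12): gcd(10, 12) = 2; 9 - 1 = 8, which IS divisible by 2, so compatible.
    Write x = 1 + 10·t and substitute into x ≡ 9 (mod 12): 10·t ≡ 9 − 1 = 8 (mod 12).
    Divide the congruence (and modulus) by g = 2: 5·t ≡ 4 (mod 6).
    The inverse of 5 mod 6 is 5 (since 5·5 = 25 = 4·6 + 1), so t ≡ 5·4 = 20 ≡ 2 (mod 6).
    Then x = 1 + 10·2 = 21, valid modulo lcm(10, 12) = 60: x ≡ 21 (mod 60).
  Combine with x ≡ 1 (mod 8): gcd(60, 8) = 4; 1 - 21 = -20, which IS divisible by 4, so compatible.
    Write x = 21 + 60·t and substitute into x ≡ 1 (mod 8): 60·t ≡ 1 − 21 = -20 (mod 8).
    Divide the congruence (and modulus) by g = 4: 15·t ≡ -5 (mod 2).
    Reduce coefficients mod 2: 1·t ≡ 1 (mod 2).
    So t ≡ 1 (mod 2).
    Then x = 21 + 60·1 = 81, valid modulo lcm(60, 8) = 120: x ≡ 81 (mod 120).
Verify: 81 mod 10 = 1, 81 mod 12 = 9, 81 mod 8 = 1.

x ≡ 81 (mod 120).


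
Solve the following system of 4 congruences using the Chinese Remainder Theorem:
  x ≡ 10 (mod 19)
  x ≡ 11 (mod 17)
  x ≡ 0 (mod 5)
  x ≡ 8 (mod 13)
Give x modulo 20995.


Product of moduli M = 19 · 17 · 5 · 13 = 20995.
Merge one congruence at a time:
  Start: x ≡ 10 (mod 19).
  Combine with x ≡ 11 (mod 17); new modulus lcm = 323.
    Write x = 10 + 19·t and substitute into x ≡ 11 (mod 17): 19·t ≡ 11 − 10 = 1 (mod 17).
    Reduce coefficients mod 17: 2·t ≡ 1 (mod 17).
    The inverse of 2 mod 17 is 9 (since 2·9 = 18 = 1·17 + 1), so t ≡ 9·1 = 9 ≡ 9 (mod 17).
    Then x = 10 + 19·9 = 181, valid modulo lcm(19, 17) = 323: x ≡ 181 (mod 323).
  Combine with x ≡ 0 (mod 5); new modulus lcm = 1615.
    Write x = 181 + 323·t and substitute into x ≡ 0 (mod 5): 323·t ≡ 0 − 181 = -181 (mod 5).
    Reduce coefficients mod 5: 3·t ≡ 4 (mod 5).
    The inverse of 3 mod 5 is 2 (since 3·2 = 6 = 1·5 + 1), so t ≡ 2·4 = 8 ≡ 3 (mod 5).
    Then x = 181 + 323·3 = 1150, valid modulo lcm(323, 5) = 1615: x ≡ 1150 (mod 1615).
  Combine with x ≡ 8 (mod 13); new modulus lcm = 20995.
    Write x = 1150 + 1615·t and substitute into x ≡ 8 (mod 13): 1615·t ≡ 8 − 1150 = -1142 (mod 13).
    Reduce coefficients mod 13: 3·t ≡ 2 (mod 13).
    The inverse of 3 mod 13 is 9 (since 3·9 = 27 = 2·13 + 1), so t ≡ 9·2 = 18 ≡ 5 (mod 13).
    Then x = 1150 + 1615·5 = 9225, valid modulo lcm(1615, 13) = 20995: x ≡ 9225 (mod 20995).
Verify against each original: 9225 mod 19 = 10, 9225 mod 17 = 11, 9225 mod 5 = 0, 9225 mod 13 = 8.

x ≡ 9225 (mod 20995).


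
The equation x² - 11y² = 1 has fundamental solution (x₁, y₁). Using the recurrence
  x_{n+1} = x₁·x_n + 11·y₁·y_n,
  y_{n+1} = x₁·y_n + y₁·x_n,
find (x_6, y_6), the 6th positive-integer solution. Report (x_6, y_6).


Step 1: Find the fundamental solution (x₁, y₁) of x² - 11y² = 1.
  Expand √11 as a continued fraction. a₀ = ⌊√11⌋ = 3; iterate m_{k+1} = d_k·a_k − m_k, d_{k+1} = (11 − m_{k+1}²)/d_k, a_{k+1} = ⌊(a₀ + m_{k+1})/d_{k+1}⌋ (starting m₀ = 0, d₀ = 1), with convergents p_k = a_k·p_{k-1} + p_{k-2}, q_k = a_k·q_{k-1} + q_{k-2} (p₋₁ = 1, q₋₁ = 0):
  k = 0: a₀ = 3; p₀/q₀ = 3/1; p₀² − 11·q₀² = 9 − 11 = -2.
  k = 1: m = 3, d = 2, a = ⌊(3 + 3)/2⌋ = 3; p/q = (3·3 + 1)/(3·1 + 0) = 10/3; p² − 11·q² = 100 − 99 = 1.
  The first convergent with p² − 11·q² = 1 gives the fundamental solution (x₁, y₁) = (10, 3).
Step 2: Apply the recurrence (x_{n+1}, y_{n+1}) = (x₁x_n + 11y₁y_n, x₁y_n + y₁x_n) repeatedly.
  From (x_1, y_1) = (10, 3): x_2 = 10·10 + 11·3·3 = 199; y_2 = 10·3 + 3·10 = 60.
  From (x_2, y_2) = (199, 60): x_3 = 10·199 + 11·3·60 = 3970; y_3 = 10·60 + 3·199 = 1197.
  From (x_3, y_3) = (3970, 1197): x_4 = 10·3970 + 11·3·1197 = 79201; y_4 = 10·1197 + 3·3970 = 23880.
  From (x_4, y_4) = (79201, 23880): x_5 = 10·79201 + 11·3·23880 = 1580050; y_5 = 10·23880 + 3·79201 = 476403.
  From (x_5, y_5) = (1580050, 476403): x_6 = 10·1580050 + 11·3·476403 = 31521799; y_6 = 10·476403 + 3·1580050 = 9504180.
Step 3: Verify x_6² - 11·y_6² = 993623812196401 - 993623812196400 = 1 (should be 1). ✓

(x_1, y_1) = (10, 3); (x_6, y_6) = (31521799, 9504180).


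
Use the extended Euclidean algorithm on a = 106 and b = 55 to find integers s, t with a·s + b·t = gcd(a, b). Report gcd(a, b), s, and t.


Euclidean algorithm on (106, 55) — divide until remainder is 0:
  106 = 1 · 55 + 51
  55 = 1 · 51 + 4
  51 = 12 · 4 + 3
  4 = 1 · 3 + 1
  3 = 3 · 1 + 0
gcd(106, 55) = 1.
Track Bezout coefficients alongside the remainders: start with r₀ = 106 = a·1 + b·0 (s = 1, t = 0) and r₁ = 55 = a·0 + b·1 (s = 0, t = 1); each new remainder r_{k+1} = r_{k-1} − q_k·r_k inherits s_{k+1} = s_{k-1} − q_k·s_k, t_{k+1} = t_{k-1} − q_k·t_k, so r_k = a·s_k + b·t_k at every step:
  q = 1: r = 51, s = 1 − 1·0 = 1, t = 0 − 1·1 = -1  (check: 106·1 + 55·(-1) = 51)
  q = 1: r = 4, s = 0 − 1·1 = -1, t = 1 − 1·(-1) = 2  (check: 106·(-1) + 55·2 = 4)
  q = 12: r = 3, s = 1 − 12·(-1) = 13, t = -1 − 12·2 = -25  (check: 106·13 + 55·(-25) = 3)
  q = 1: r = 1, s = -1 − 1·13 = -14, t = 2 − 1·(-25) = 27  (check: 106·(-14) + 55·27 = 1)
The row with r = 1 (the gcd) gives the Bezout coefficients s = -14, t = 27.
Result: 106 · (-14) + 55 · (27) = 1.

gcd(106, 55) = 1; s = -14, t = 27 (check: 106·(-14) + 55·27 = 1).


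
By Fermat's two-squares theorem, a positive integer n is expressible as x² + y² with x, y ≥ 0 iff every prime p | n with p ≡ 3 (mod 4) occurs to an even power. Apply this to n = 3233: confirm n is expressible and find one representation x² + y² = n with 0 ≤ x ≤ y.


Step 1: Factor n = 3233 = 53 · 61.
Step 2: Check the mod-4 condition on each prime factor: 53 ≡ 1 (mod 4), exponent 1; 61 ≡ 1 (mod 4), exponent 1.
All primes ≡ 3 (mod 4) appear to even exponent (or don't appear), so by the two-squares theorem n IS expressible as a sum of two squares.
Step 3: Build a representation. Here n = 53 · 61 is a product of primes ≡ 1 (mod 4). Each prime p ≡ 1 (mod 4) is itself a sum of two squares; find a² by testing p − a² for a perfect square:
  53: 53 − 1² = 52, 53 − 2² = 49 = 7² ⇒ 53 = 2² + 7².
  61: 61 − 1² = 60, 61 − 2² = 57, 61 − 3² = 52, 61 − 4² = 45, 61 − 5² = 36 = 6² ⇒ 61 = 5² + 6².
  Combine using the Brahmagupta–Fibonacci identity (a² + b²)(c² + d²) = (ac − bd)² + (ad + bc)² = (ac + bd)² + (ad − bc)²:
  53 · 61 = 3233: from (2² + 7²)(5² + 6²), take (2·5 − 7·6, 2·6 + 7·5) = (10 − 42, 12 + 35) = (-32, 47); dropping signs (only squares matter) gives (32, 47); check 32² + 47² = 1024 + 2209 = 3233 ✓.
Step 4: Order so x ≤ y and verify: 32² + 47² = 1024 + 2209 = 3233 = n. ✓

n = 3233 = 32² + 47² (one valid representation with x ≤ y).


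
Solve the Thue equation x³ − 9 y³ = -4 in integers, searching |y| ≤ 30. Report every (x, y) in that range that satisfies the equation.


The equation is x³ - 9y³ = -4. For fixed y, x³ = 9·y³ − 4, so a solution requires the RHS to be a perfect cube.
Strategy: iterate y from -30 to 30, compute RHS = 9·y³ − 4, and check whether it is a (positive or negative) perfect cube.
Check small values of y:
  y = 0: RHS = -4 is not a perfect cube.
  y = 1: RHS = 5 is not a perfect cube.
  y = -1: RHS = -13 is not a perfect cube.
  y = 2: RHS = 68 is not a perfect cube.
  y = -2: RHS = -76 is not a perfect cube.
  y = 3: RHS = 239 is not a perfect cube.
  y = -3: RHS = -247 is not a perfect cube.
Continuing the search up to |y| = 30 finds no solutions either.
No (x, y) in the scanned range satisfies the equation.

No integer solutions with |y| ≤ 30.


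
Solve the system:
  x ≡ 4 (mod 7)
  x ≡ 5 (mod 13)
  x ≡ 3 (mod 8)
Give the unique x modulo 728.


Moduli 7, 13, 8 are pairwise coprime; by CRT there is a unique solution modulo M = 7 · 13 · 8 = 728.
Solve pairwise, accumulating the modulus:
  Start with x ≡ 4 (mod 7).
  Combine with x ≡ 5 (mod 13): since gcd(7, 13) = 1, we get a unique residue mod 91.
    Write x = 4 + 7·t and substitute into x ≡ 5 (mod 13): 7·t ≡ 5 − 4 = 1 (mod 13).
    The inverse of 7 mod 13 is 2 (since 7·2 = 14 = 1·13 + 1), so t ≡ 2·1 = 2 ≡ 2 (mod 13).
    Then x = 4 + 7·2 = 18, valid modulo lcm(7, 13) = 91: x ≡ 18 (mod 91).
  Combine with x ≡ 3 (mod 8): since gcd(91, 8) = 1, we get a unique residue mod 728.
    Write x = 18 + 91·t and substitute into x ≡ 3 (mod 8): 91·t ≡ 3 − 18 = -15 (mod 8).
    Reduce coefficients mod 8: 3·t ≡ 1 (mod 8).
    The inverse of 3 mod 8 is 3 (since 3·3 = 9 = 1·8 + 1), so t ≡ 3·1 = 3 ≡ 3 (mod 8).
    Then x = 18 + 91·3 = 291, valid modulo lcm(91, 8) = 728: x ≡ 291 (mod 728).
Verify: 291 mod 7 = 4 ✓, 291 mod 13 = 5 ✓, 291 mod 8 = 3 ✓.

x ≡ 291 (mod 728).


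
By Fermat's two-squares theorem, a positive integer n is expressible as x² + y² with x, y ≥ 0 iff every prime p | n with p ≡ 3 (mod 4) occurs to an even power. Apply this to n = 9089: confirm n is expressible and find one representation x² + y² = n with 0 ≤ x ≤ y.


Step 1: Factor n = 9089 = 61 · 149.
Step 2: Check the mod-4 condition on each prime factor: 61 ≡ 1 (mod 4), exponent 1; 149 ≡ 1 (mod 4), exponent 1.
All primes ≡ 3 (mod 4) appear to even exponent (or don't appear), so by the two-squares theorem n IS expressible as a sum of two squares.
Step 3: Build a representation. Here n = 61 · 149 is a product of primes ≡ 1 (mod 4). Each prime p ≡ 1 (mod 4) is itself a sum of two squares; find a² by testing p − a² for a perfect square:
  61: 61 − 1² = 60, 61 − 2² = 57, 61 − 3² = 52, 61 − 4² = 45, 61 − 5² = 36 = 6² ⇒ 61 = 5² + 6².
  149: 149 − 1² = 148, 149 − 2² = 145, 149 − 3² = 140, 149 − 4² = 133, 149 − 5² = 124, 149 − 6² = 113, 149 − 7² = 100 = 10² ⇒ 149 = 7² + 10².
  Combine using the Brahmagupta–Fibonacci identity (a² + b²)(c² + d²) = (ac − bd)² + (ad + bc)² = (ac + bd)² + (ad − bc)²:
  61 · 149 = 9089: from (5² + 6²)(7² + 10²), take (5·7 − 6·10, 5·10 + 6·7) = (35 − 60, 50 + 42) = (-25, 92); dropping signs (only squares matter) gives (25, 92); check 25² + 92² = 625 + 8464 = 9089 ✓.
Step 4: Order so x ≤ y and verify: 25² + 92² = 625 + 8464 = 9089 = n. ✓

n = 9089 = 25² + 92² (one valid representation with x ≤ y).


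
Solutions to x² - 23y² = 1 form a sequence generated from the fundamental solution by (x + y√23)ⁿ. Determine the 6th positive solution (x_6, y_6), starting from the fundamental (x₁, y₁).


Step 1: Find the fundamental solution (x₁, y₁) of x² - 23y² = 1.
  Expand √23 as a continued fraction. a₀ = ⌊√23⌋ = 4; iterate m_{k+1} = d_k·a_k − m_k, d_{k+1} = (23 − m_{k+1}²)/d_k, a_{k+1} = ⌊(a₀ + m_{k+1})/d_{k+1}⌋ (starting m₀ = 0, d₀ = 1), with convergents p_k = a_k·p_{k-1} + p_{k-2}, q_k = a_k·q_{k-1} + q_{k-2} (p₋₁ = 1, q₋₁ = 0):
  k = 0: a₀ = 4; p₀/q₀ = 4/1; p₀² − 23·q₀² = 16 − 23 = -7.
  k = 1: m = 4, d = 7, a = ⌊(4 + 4)/7⌋ = 1; p/q = (1·4 + 1)/(1·1 + 0) = 5/1; p² − 23·q² = 25 − 23 = 2.
  k = 2: m = 3, d = 2, a = ⌊(4 + 3)/2⌋ = 3; p/q = (3·5 + 4)/(3·1 + 1) = 19/4; p² − 23·q² = 361 − 368 = -7.
  k = 3: m = 3, d = 7, a = ⌊(4 + 3)/7⌋ = 1; p/q = (1·19 + 5)/(1·4 + 1) = 24/5; p² − 23·q² = 576 − 575 = 1.
  The first convergent with p² − 23·q² = 1 gives the fundamental solution (x₁, y₁) = (24, 5).
Step 2: Apply the recurrence (x_{n+1}, y_{n+1}) = (x₁x_n + 23y₁y_n, x₁y_n + y₁x_n) repeatedly.
  From (x_1, y_1) = (24, 5): x_2 = 24·24 + 23·5·5 = 1151; y_2 = 24·5 + 5·24 = 240.
  From (x_2, y_2) = (1151, 240): x_3 = 24·1151 + 23·5·240 = 55224; y_3 = 24·240 + 5·1151 = 11515.
  From (x_3, y_3) = (55224, 11515): x_4 = 24·55224 + 23·5·11515 = 2649601; y_4 = 24·11515 + 5·55224 = 552480.
  From (x_4, y_4) = (2649601, 552480): x_5 = 24·2649601 + 23·5·552480 = 127125624; y_5 = 24·552480 + 5·2649601 = 26507525.
  From (x_5, y_5) = (127125624, 26507525): x_6 = 24·127125624 + 23·5·26507525 = 6099380351; y_6 = 24·26507525 + 5·127125624 = 1271808720.
Step 3: Verify x_6² - 23·y_6² = 37202440666164883201 - 37202440666164883200 = 1 (should be 1). ✓

(x_1, y_1) = (24, 5); (x_6, y_6) = (6099380351, 1271808720).


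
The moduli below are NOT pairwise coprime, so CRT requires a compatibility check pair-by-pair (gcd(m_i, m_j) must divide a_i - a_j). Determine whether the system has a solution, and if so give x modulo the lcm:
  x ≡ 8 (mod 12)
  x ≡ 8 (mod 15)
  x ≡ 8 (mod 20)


Moduli 12, 15, 20 are not pairwise coprime, so CRT works modulo lcm(m_i) when all pairwise compatibility conditions hold.
Pairwise compatibility: gcd(m_i, m_j) must divide a_i - a_j for every pair.
Merge one congruence at a time:
  Start: x ≡ 8 (mod 12).
  Combine with x ≡ 8 (mod 15): gcd(12, 15) = 3; 8 - 8 = 0, which IS divisible by 3, so compatible.
    Write x = 8 + 12·t and substitute into x ≡ 8 (mod 15): 12·t ≡ 8 − 8 = 0 (mod 15).
    Divide the congruence (and modulus) by g = 3: 4·t ≡ 0 (mod 5).
    The inverse of 4 mod 5 is 4 (since 4·4 = 16 = 3·5 + 1), so t ≡ 4·0 = 0 ≡ 0 (mod 5).
    Then x = 8 + 12·0 = 8, valid modulo lcm(12, 15) = 60: x ≡ 8 (mod 60).
  Combine with x ≡ 8 (mod 20): gcd(60, 20) = 20; 8 - 8 = 0, which IS divisible by 20, so compatible.
    Write x = 8 + 60·t and substitute into x ≡ 8 (mod 20): 60·t ≡ 8 − 8 = 0 (mod 20).
    Divide the congruence (and modulus) by g = 20: 3·t ≡ 0 (mod 1).
    Modulo 1 every t works; take t = 0.
    Then x = 8 + 60·0 = 8, valid modulo lcm(60, 20) = 60: x ≡ 8 (mod 60).
Verify: 8 mod 12 = 8, 8 mod 15 = 8, 8 mod 20 = 8.

x ≡ 8 (mod 60).


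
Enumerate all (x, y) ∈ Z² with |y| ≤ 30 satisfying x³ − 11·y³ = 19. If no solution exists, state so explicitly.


The equation is x³ - 11y³ = 19. For fixed y, x³ = 11·y³ + 19, so a solution requires the RHS to be a perfect cube.
Strategy: iterate y from -30 to 30, compute RHS = 11·y³ + 19, and check whether it is a (positive or negative) perfect cube.
Check small values of y:
  y = 0: RHS = 19 is not a perfect cube.
  y = 1: RHS = 30 is not a perfect cube.
  y = -1: RHS = 8 = (2)³ ⇒ x = 2 works.
  y = 2: RHS = 107 is not a perfect cube.
  y = -2: RHS = -69 is not a perfect cube.
  y = 3: RHS = 316 is not a perfect cube.
  y = -3: RHS = -278 is not a perfect cube.
Continuing, at y = -9: RHS = -8000 = (-20)³ ⇒ x = -20 works.
Searching the remaining y in |y| ≤ 30 finds no further solutions.
Collected solutions: (2, -1), (-20, -9).

Solutions (with |y| ≤ 30): (2, -1), (-20, -9).


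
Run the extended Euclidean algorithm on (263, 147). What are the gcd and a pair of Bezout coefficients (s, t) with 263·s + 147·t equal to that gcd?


Euclidean algorithm on (263, 147) — divide until remainder is 0:
  263 = 1 · 147 + 116
  147 = 1 · 116 + 31
  116 = 3 · 31 + 23
  31 = 1 · 23 + 8
  23 = 2 · 8 + 7
  8 = 1 · 7 + 1
  7 = 7 · 1 + 0
gcd(263, 147) = 1.
Track Bezout coefficients alongside the remainders: start with r₀ = 263 = a·1 + b·0 (s = 1, t = 0) and r₁ = 147 = a·0 + b·1 (s = 0, t = 1); each new remainder r_{k+1} = r_{k-1} − q_k·r_k inherits s_{k+1} = s_{k-1} − q_k·s_k, t_{k+1} = t_{k-1} − q_k·t_k, so r_k = a·s_k + b·t_k at every step:
  q = 1: r = 116, s = 1 − 1·0 = 1, t = 0 − 1·1 = -1  (check: 263·1 + 147·(-1) = 116)
  q = 1: r = 31, s = 0 − 1·1 = -1, t = 1 − 1·(-1) = 2  (check: 263·(-1) + 147·2 = 31)
  q = 3: r = 23, s = 1 − 3·(-1) = 4, t = -1 − 3·2 = -7  (check: 263·4 + 147·(-7) = 23)
  q = 1: r = 8, s = -1 − 1·4 = -5, t = 2 − 1·(-7) = 9  (check: 263·(-5) + 147·9 = 8)
  q = 2: r = 7, s = 4 − 2·(-5) = 14, t = -7 − 2·9 = -25  (check: 263·14 + 147·(-25) = 7)
  q = 1: r = 1, s = -5 − 1·14 = -19, t = 9 − 1·(-25) = 34  (check: 263·(-19) + 147·34 = 1)
The row with r = 1 (the gcd) gives the Bezout coefficients s = -19, t = 34.
Result: 263 · (-19) + 147 · (34) = 1.

gcd(263, 147) = 1; s = -19, t = 34 (check: 263·(-19) + 147·34 = 1).


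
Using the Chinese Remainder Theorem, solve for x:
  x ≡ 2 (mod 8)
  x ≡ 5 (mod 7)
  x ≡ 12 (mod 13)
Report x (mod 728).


Moduli 8, 7, 13 are pairwise coprime; by CRT there is a unique solution modulo M = 8 · 7 · 13 = 728.
Solve pairwise, accumulating the modulus:
  Start with x ≡ 2 (mod 8).
  Combine with x ≡ 5 (mod 7): since gcd(8, 7) = 1, we get a unique residue mod 56.
    Write x = 2 + 8·t and substitute into x ≡ 5 (mod 7): 8·t ≡ 5 − 2 = 3 (mod 7).
    Reduce coefficients mod 7: 1·t ≡ 3 (mod 7).
    So t ≡ 3 (mod 7).
    Then x = 2 + 8·3 = 26, valid modulo lcm(8, 7) = 56: x ≡ 26 (mod 56).
  Combine with x ≡ 12 (mod 13): since gcd(56, 13) = 1, we get a unique residue mod 728.
    Write x = 26 + 56·t and substitute into x ≡ 12 (mod 13): 56·t ≡ 12 − 26 = -14 (mod 13).
    Reduce coefficients mod 13: 4·t ≡ 12 (mod 13).
    The inverse of 4 mod 13 is 10 (since 4·10 = 40 = 3·13 + 1), so t ≡ 10·12 = 120 ≡ 3 (mod 13).
    Then x = 26 + 56·3 = 194, valid modulo lcm(56, 13) = 728: x ≡ 194 (mod 728).
Verify: 194 mod 8 = 2 ✓, 194 mod 7 = 5 ✓, 194 mod 13 = 12 ✓.

x ≡ 194 (mod 728).


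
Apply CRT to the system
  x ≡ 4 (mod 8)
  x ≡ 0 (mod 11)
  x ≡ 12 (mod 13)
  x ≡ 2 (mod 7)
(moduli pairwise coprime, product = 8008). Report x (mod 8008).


Product of moduli M = 8 · 11 · 13 · 7 = 8008.
Merge one congruence at a time:
  Start: x ≡ 4 (mod 8).
  Combine with x ≡ 0 (mod 11); new modulus lcm = 88.
    Write x = 4 + 8·t and substitute into x ≡ 0 (mod 11): 8·t ≡ 0 − 4 = -4 (mod 11).
    Reduce coefficients mod 11: 8·t ≡ 7 (mod 11).
    The inverse of 8 mod 11 is 7 (since 8·7 = 56 = 5·11 + 1), so t ≡ 7·7 = 49 ≡ 5 (mod 11).
    Then x = 4 + 8·5 = 44, valid modulo lcm(8, 11) = 88: x ≡ 44 (mod 88).
  Combine with x ≡ 12 (mod 13); new modulus lcm = 1144.
    Write x = 44 + 88·t and substitute into x ≡ 12 (mod 13): 88·t ≡ 12 − 44 = -32 (mod 13).
    Reduce coefficients mod 13: 10·t ≡ 7 (mod 13).
    The inverse of 10 mod 13 is 4 (since 10·4 = 40 = 3·13 + 1), so t ≡ 4·7 = 28 ≡ 2 (mod 13).
    Then x = 44 + 88·2 = 220, valid modulo lcm(88, 13) = 1144: x ≡ 220 (mod 1144).
  Combine with x ≡ 2 (mod 7); new modulus lcm = 8008.
    Write x = 220 + 1144·t and substitute into x ≡ 2 (mod 7): 1144·t ≡ 2 − 220 = -218 (mod 7).
    Reduce coefficients mod 7: 3·t ≡ 6 (mod 7).
    The inverse of 3 mod 7 is 5 (since 3·5 = 15 = 2·7 + 1), so t ≡ 5·6 = 30 ≡ 2 (mod 7).
    Then x = 220 + 1144·2 = 2508, valid modulo lcm(1144, 7) = 8008: x ≡ 2508 (mod 8008).
Verify against each original: 2508 mod 8 = 4, 2508 mod 11 = 0, 2508 mod 13 = 12, 2508 mod 7 = 2.

x ≡ 2508 (mod 8008).


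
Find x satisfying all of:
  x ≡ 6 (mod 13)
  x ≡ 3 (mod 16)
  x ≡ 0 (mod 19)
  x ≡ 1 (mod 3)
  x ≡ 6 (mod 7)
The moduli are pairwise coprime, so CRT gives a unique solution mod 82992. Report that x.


Product of moduli M = 13 · 16 · 19 · 3 · 7 = 82992.
Merge one congruence at a time:
  Start: x ≡ 6 (mod 13).
  Combine with x ≡ 3 (mod 16); new modulus lcm = 208.
    Write x = 6 + 13·t and substitute into x ≡ 3 (mod 16): 13·t ≡ 3 − 6 = -3 (mod 16).
    Reduce coefficients mod 16: 13·t ≡ 13 (mod 16).
    The inverse of 13 mod 16 is 5 (since 13·5 = 65 = 4·16 + 1), so t ≡ 5·13 = 65 ≡ 1 (mod 16).
    Then x = 6 + 13·1 = 19, valid modulo lcm(13, 16) = 208: x ≡ 19 (mod 208).
  Combine with x ≡ 0 (mod 19); new modulus lcm = 3952.
    Write x = 19 + 208·t and substitute into x ≡ 0 (mod 19): 208·t ≡ 0 − 19 = -19 (mod 19).
    Reduce coefficients mod 19: 18·t ≡ 0 (mod 19).
    The inverse of 18 mod 19 is 18 (since 18·18 = 324 = 17·19 + 1), so t ≡ 18·0 = 0 ≡ 0 (mod 19).
    Then x = 19 + 208·0 = 19, valid modulo lcm(208, 19) = 3952: x ≡ 19 (mod 3952).
  Combine with x ≡ 1 (mod 3); new modulus lcm = 11856.
    Write x = 19 + 3952·t and substitute into x ≡ 1 (mod 3): 3952·t ≡ 1 − 19 = -18 (mod 3).
    Reduce coefficients mod 3: 1·t ≡ 0 (mod 3).
    So t ≡ 0 (mod 3).
    Then x = 19 + 3952·0 = 19, valid modulo lcm(3952, 3) = 11856: x ≡ 19 (mod 11856).
  Combine with x ≡ 6 (mod 7); new modulus lcm = 82992.
    Write x = 19 + 11856·t and substitute into x ≡ 6 (mod 7): 11856·t ≡ 6 − 19 = -13 (mod 7).
    Reduce coefficients mod 7: 5·t ≡ 1 (mod 7).
    The inverse of 5 mod 7 is 3 (since 5·3 = 15 = 2·7 + 1), so t ≡ 3·1 = 3 ≡ 3 (mod 7).
    Then x = 19 + 11856·3 = 35587, valid modulo lcm(11856, 7) = 82992: x ≡ 35587 (mod 82992).
Verify against each original: 35587 mod 13 = 6, 35587 mod 16 = 3, 35587 mod 19 = 0, 35587 mod 3 = 1, 35587 mod 7 = 6.

x ≡ 35587 (mod 82992).


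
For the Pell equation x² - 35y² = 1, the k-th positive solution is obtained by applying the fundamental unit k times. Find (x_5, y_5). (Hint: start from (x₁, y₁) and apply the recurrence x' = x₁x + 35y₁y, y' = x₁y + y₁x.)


Step 1: Find the fundamental solution (x₁, y₁) of x² - 35y² = 1.
  Expand √35 as a continued fraction. a₀ = ⌊√35⌋ = 5; iterate m_{k+1} = d_k·a_k − m_k, d_{k+1} = (35 − m_{k+1}²)/d_k, a_{k+1} = ⌊(a₀ + m_{k+1})/d_{k+1}⌋ (starting m₀ = 0, d₀ = 1), with convergents p_k = a_k·p_{k-1} + p_{k-2}, q_k = a_k·q_{k-1} + q_{k-2} (p₋₁ = 1, q₋₁ = 0):
  k = 0: a₀ = 5; p₀/q₀ = 5/1; p₀² − 35·q₀² = 25 − 35 = -10.
  k = 1: m = 5, d = 10, a = ⌊(5 + 5)/10⌋ = 1; p/q = (1·5 + 1)/(1·1 + 0) = 6/1; p² − 35·q² = 36 − 35 = 1.
  The first convergent with p² − 35·q² = 1 gives the fundamental solution (x₁, y₁) = (6, 1).
Step 2: Apply the recurrence (x_{n+1}, y_{n+1}) = (x₁x_n + 35y₁y_n, x₁y_n + y₁x_n) repeatedly.
  From (x_1, y_1) = (6, 1): x_2 = 6·6 + 35·1·1 = 71; y_2 = 6·1 + 1·6 = 12.
  From (x_2, y_2) = (71, 12): x_3 = 6·71 + 35·1·12 = 846; y_3 = 6·12 + 1·71 = 143.
  From (x_3, y_3) = (846, 143): x_4 = 6·846 + 35·1·143 = 10081; y_4 = 6·143 + 1·846 = 1704.
  From (x_4, y_4) = (10081, 1704): x_5 = 6·10081 + 35·1·1704 = 120126; y_5 = 6·1704 + 1·10081 = 20305.
Step 3: Verify x_5² - 35·y_5² = 14430255876 - 14430255875 = 1 (should be 1). ✓

(x_1, y_1) = (6, 1); (x_5, y_5) = (120126, 20305).
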